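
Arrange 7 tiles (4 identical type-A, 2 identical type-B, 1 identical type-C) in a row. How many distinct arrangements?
7! / (4! × 2! × 1!) = 105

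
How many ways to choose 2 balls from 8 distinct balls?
C(8,2) = 8!/(2!×6!) = 28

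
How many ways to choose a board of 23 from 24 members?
C(24,23) = 24!/(23!×1!) = 24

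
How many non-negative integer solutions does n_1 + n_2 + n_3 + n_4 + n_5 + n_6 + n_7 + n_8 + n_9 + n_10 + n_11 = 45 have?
C(45+11-1, 11-1) = C(55, 10) = 29248649430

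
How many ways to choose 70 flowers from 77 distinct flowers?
C(77,70) = 77!/(70!×7!) = 2404808340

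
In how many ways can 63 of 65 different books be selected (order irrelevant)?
C(65,63) = 65!/(63!×2!) = 2080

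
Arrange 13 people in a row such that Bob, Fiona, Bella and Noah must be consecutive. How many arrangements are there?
Treat the 4 as one block: (13-4+1)! × 4! = 3628800 × 24 = 87091200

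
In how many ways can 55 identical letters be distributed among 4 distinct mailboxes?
C(55+4-1, 4-1) = C(58, 3) = 30856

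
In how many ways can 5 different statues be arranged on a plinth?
5! = 120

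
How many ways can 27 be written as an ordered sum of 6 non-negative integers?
C(27+6-1, 6-1) = C(32, 5) = 201376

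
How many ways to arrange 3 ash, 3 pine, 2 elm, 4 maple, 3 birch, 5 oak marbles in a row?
20! / (3! × 3! × 2! × 4! × 3! × 5!) = 1955457504000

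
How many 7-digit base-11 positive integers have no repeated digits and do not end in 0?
Last digit: 10 nonzero choices. First digit: 9 (nonzero, ≠last). Middle 5: P(9,5) = 15120. Total = 1360800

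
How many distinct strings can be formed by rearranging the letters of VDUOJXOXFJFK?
12! / (1! × 2! × 1! × 1! × 2! × 2! × 2! × 1!) = 29937600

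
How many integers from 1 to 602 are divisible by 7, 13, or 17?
⌊602/7⌋+⌊602/13⌋+⌊602/17⌋ - ⌊602/91⌋-⌊602/119⌋-⌊602/221⌋ + ⌊602/1547⌋ = 86+46+35 - 6-5-2 + 0 = 154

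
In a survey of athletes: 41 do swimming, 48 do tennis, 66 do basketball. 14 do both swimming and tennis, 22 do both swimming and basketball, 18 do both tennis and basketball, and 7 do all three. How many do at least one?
|A∪B∪C| = 41+48+66-14-22-18+7 = 108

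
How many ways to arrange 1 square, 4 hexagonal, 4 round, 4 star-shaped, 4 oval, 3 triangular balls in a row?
20! / (1! × 4! × 4! × 4! × 4! × 3!) = 1222160940000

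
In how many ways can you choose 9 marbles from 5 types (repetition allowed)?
C(9+5-1, 5-1) = C(13, 4) = 715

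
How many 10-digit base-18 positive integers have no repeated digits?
First digit: 17 choices (nonzero). Then descending: 17 × 17 × 16 × 15 × 14 × 13 × 12 × 11 × 10 × 9 = 149967417600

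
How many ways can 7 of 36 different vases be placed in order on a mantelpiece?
P(36,7) = 36!/(36-7)! = 42072307200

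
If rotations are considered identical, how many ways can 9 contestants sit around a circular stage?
Circular: fix one position, arrange the rest. (9-1)! = 40320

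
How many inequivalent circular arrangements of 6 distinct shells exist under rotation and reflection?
(6-1)!/2 = 120/2 = 60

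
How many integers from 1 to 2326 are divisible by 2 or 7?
⌊2326/2⌋ + ⌊2326/7⌋ - ⌊2326/14⌋ = 1163 + 332 - 166 = 1329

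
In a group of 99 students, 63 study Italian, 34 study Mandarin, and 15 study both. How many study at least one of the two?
|A∪B| = |A| + |B| - |A∩B| = 63 + 34 - 15 = 82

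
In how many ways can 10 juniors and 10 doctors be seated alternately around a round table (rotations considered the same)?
Fix one of the juniors: (10-1)! ways for the remaining juniors, × 10! ways for the doctors = 362880 × 3628800 = 1316818944000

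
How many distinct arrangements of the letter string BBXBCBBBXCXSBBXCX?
17! / (1! × 8! × 3! × 5!) = 12252240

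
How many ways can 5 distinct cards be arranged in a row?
5! = 120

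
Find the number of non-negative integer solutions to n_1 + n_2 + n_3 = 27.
C(27+3-1, 3-1) = C(29, 2) = 406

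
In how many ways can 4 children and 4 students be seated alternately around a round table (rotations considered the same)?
Fix one of the children: (4-1)! ways for the remaining children, × 4! ways for the students = 6 × 24 = 144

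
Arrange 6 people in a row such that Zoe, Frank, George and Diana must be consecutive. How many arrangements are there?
Treat the 4 as one block: (6-4+1)! × 4! = 6 × 24 = 144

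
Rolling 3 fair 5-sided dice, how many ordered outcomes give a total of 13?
Coefficient of x^13 in (x + x² + ... + x^5)^3. By inclusion-exclusion on dice exceeding 5: Σ_j (-1)^j C(3,j)·C(13-1-5j, 2) = C(3,0)·C(12,2) - C(3,1)·C(7,2) + C(3,2)·C(2,2) = 1·66 - 3·21 + 3·1 = 6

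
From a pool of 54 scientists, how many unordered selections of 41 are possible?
C(54,41) = 54!/(41!×13!) = 1108176102180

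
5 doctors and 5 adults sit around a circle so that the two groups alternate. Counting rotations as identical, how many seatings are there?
Fix one of the doctors: (5-1)! ways for the remaining doctors, × 5! ways for the adults = 24 × 120 = 2880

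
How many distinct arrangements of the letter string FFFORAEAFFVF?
12! / (1! × 2! × 1! × 6! × 1! × 1!) = 332640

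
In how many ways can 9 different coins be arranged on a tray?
9! = 362880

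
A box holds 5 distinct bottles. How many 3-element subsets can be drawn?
C(5,3) = 5!/(3!×2!) = 10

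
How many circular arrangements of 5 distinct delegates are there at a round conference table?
Circular: fix one position, arrange the rest. (5-1)! = 24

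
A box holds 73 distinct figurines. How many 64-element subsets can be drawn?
C(73,64) = 73!/(64!×9!) = 97082021465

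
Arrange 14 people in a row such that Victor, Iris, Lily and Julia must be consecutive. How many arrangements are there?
Treat the 4 as one block: (14-4+1)! × 4! = 39916800 × 24 = 958003200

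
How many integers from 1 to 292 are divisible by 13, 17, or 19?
⌊292/13⌋+⌊292/17⌋+⌊292/19⌋ - ⌊292/221⌋-⌊292/247⌋-⌊292/323⌋ + ⌊292/4199⌋ = 22+17+15 - 1-1-0 + 0 = 52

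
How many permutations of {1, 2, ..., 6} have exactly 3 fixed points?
Choose the 3 fixed points C(6,3) = 20, derange the rest: !3 = Σ_{j=0}^{3} (-1)^j·3!/j! = 6 - 6 + 3 - 1 = 2. Product = 20 × 2 = 40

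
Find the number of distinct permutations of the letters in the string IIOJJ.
5! / (2! × 2! × 1!) = 30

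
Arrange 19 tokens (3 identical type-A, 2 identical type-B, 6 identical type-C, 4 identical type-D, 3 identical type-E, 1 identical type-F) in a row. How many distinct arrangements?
19! / (3! × 2! × 6! × 4! × 3! × 1!) = 97772875200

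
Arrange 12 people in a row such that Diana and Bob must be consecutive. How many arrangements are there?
Treat the 2 as one block: (12-2+1)! × 2! = 39916800 × 2 = 79833600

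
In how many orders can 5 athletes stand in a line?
5! = 120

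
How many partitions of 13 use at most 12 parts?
By conjugation, equals partitions of 13 into parts ≤ 12. Let r_j(i) = number of partitions of i into parts ≤ j, for i = 0..13. r_1(i) = 1 for all i; r_j(i) = r_{j-1}(i) + r_j(i-j). Rows j = 2..12: ≤2: 1 1 2 2 3 3 4 4 5 5 6 6 7 7; ≤3: 1 1 2 3 4 5 7 8 10 12 14 16 19 21; ≤4: 1 1 2 3 5 6 9 11 15 18 23 27 34 39; ≤5: 1 1 2 3 5 7 10 13 18 23 30 37 47 57; ≤6: 1 1 2 3 5 7 11 14 20 26 35 44 58 71; ≤7: 1 1 2 3 5 7 11 15 21 28 38 49 65 82; ≤8: 1 1 2 3 5 7 11 15 22 29 40 52 70 89; ≤9: 1 1 2 3 5 7 11 15 22 30 41 54 73 94; ≤10: 1 1 2 3 5 7 11 15 22 30 42 55 75 97; ≤11: 1 1 2 3 5 7 11 15 22 30 42 56 76 99; ≤12: 1 1 2 3 5 7 11 15 22 30 42 56 77 100. r_12(13) = 100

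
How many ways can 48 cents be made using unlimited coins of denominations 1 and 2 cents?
Coefficient of x^48 in 1/(1-x^1) · 1/(1-x^2). Use j coins of 2 for j = 0..⌊48/2⌋ = 24, the rest in 1s: 24 + 1 = 25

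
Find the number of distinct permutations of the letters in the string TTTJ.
4! / (1! × 3!) = 4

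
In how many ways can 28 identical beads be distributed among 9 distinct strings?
C(28+9-1, 9-1) = C(36, 8) = 30260340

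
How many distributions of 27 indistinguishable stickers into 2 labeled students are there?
C(27+2-1, 2-1) = C(28, 1) = 28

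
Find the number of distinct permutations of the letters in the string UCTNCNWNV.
9! / (1! × 3! × 1! × 1! × 1! × 2!) = 30240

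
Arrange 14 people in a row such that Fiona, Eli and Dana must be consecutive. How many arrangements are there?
Treat the 3 as one block: (14-3+1)! × 3! = 479001600 × 6 = 2874009600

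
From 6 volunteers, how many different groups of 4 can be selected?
C(6,4) = 6!/(4!×2!) = 15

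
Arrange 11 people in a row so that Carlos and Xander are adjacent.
Treat as block: (11-1)! × 2! = 3628800 × 2 = 7257600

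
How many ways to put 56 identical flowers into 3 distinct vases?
C(56+3-1, 3-1) = C(58, 2) = 1653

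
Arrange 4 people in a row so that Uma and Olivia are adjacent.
Treat as block: (4-1)! × 2! = 6 × 2 = 12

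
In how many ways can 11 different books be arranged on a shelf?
11! = 39916800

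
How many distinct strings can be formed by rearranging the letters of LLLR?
4! / (1! × 3!) = 4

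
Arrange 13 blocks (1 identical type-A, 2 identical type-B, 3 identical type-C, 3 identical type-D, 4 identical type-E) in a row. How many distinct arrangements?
13! / (1! × 2! × 3! × 3! × 4!) = 3603600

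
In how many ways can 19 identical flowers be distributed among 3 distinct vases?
C(19+3-1, 3-1) = C(21, 2) = 210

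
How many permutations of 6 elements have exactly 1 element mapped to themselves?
Choose the 1 fixed point C(6,1) = 6, derange the rest: !5 = Σ_{j=0}^{5} (-1)^j·5!/j! = 120 - 120 + 60 - 20 + 5 - 1 = 44. Product = 6 × 44 = 264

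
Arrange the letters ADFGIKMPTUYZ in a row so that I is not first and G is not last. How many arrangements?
By inclusion-exclusion: 12! - 2×(12-1)! + (12-2)! = 479001600 - 79833600 + 3628800 = 402796800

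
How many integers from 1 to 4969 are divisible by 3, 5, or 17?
⌊4969/3⌋+⌊4969/5⌋+⌊4969/17⌋ - ⌊4969/15⌋-⌊4969/51⌋-⌊4969/85⌋ + ⌊4969/255⌋ = 1656+993+292 - 331-97-58 + 19 = 2474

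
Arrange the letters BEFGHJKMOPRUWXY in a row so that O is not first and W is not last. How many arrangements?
By inclusion-exclusion: 15! - 2×(15-1)! + (15-2)! = 1307674368000 - 174356582400 + 6227020800 = 1139544806400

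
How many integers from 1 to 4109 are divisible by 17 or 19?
⌊4109/17⌋ + ⌊4109/19⌋ - ⌊4109/323⌋ = 241 + 216 - 12 = 445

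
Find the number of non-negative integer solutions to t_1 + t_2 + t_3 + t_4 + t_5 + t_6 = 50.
C(50+6-1, 6-1) = C(55, 5) = 3478761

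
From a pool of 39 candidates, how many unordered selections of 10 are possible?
C(39,10) = 39!/(10!×29!) = 635745396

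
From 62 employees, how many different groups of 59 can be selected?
C(62,59) = 62!/(59!×3!) = 37820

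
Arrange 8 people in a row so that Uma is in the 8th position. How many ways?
Fix one position: (8-1)! = 5040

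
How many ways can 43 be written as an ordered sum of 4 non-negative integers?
C(43+4-1, 4-1) = C(46, 3) = 15180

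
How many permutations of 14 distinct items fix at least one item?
Complement of the derangements. !14 = Σ_{j=0}^{14} (-1)^j·14!/j! = 87178291200 - 87178291200 + 43589145600 - 14529715200 + 3632428800 - 726485760 + 121080960 - 17297280 + 2162160 - 240240 + 24024 - 2184 + 182 - 14 + 1 = 32071101049. 14! - !14 = 87178291200 - 32071101049 = 55107190151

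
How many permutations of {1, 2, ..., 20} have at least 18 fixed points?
Exactly j fixed points: C(20,j)·!(20-j); sum over j ≥ 18 (derangement numbers via !m = (m-1)·(!(m-1) + !(m-2)): !0..!2 = 1, 0, 1). Σ_{j=18}^{20} C(20,j)·!(20-j) = C(20,18)·!2 + C(20,19)·!1 + C(20,20)·!0 = 190·1 + 20·0 + 1·1 = 191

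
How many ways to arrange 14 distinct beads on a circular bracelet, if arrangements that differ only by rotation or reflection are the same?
(14-1)!/2 = 6227020800/2 = 3113510400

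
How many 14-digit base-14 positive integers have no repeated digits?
First digit: 13 choices (nonzero). Then descending: 13 × 13 × 12 × 11 × 10 × 9 × 8 × 7 × 6 × 5 × 4 × 3 × 2 × 1 = 80951270400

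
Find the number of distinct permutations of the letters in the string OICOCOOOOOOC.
12! / (1! × 3! × 8!) = 1980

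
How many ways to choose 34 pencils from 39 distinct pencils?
C(39,34) = 39!/(34!×5!) = 575757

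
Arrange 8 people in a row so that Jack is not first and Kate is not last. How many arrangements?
By inclusion-exclusion: 8! - 2×(8-1)! + (8-2)! = 40320 - 10080 + 720 = 30960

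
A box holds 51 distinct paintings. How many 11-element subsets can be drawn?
C(51,11) = 51!/(11!×40!) = 47626016970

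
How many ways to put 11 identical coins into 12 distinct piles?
C(11+12-1, 12-1) = C(22, 11) = 705432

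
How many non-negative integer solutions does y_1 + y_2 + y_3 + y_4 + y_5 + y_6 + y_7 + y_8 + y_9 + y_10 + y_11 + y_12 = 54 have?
C(54+12-1, 12-1) = C(65, 11) = 895068996640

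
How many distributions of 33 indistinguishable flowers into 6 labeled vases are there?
C(33+6-1, 6-1) = C(38, 5) = 501942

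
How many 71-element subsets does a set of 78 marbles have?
C(78,71) = 78!/(71!×7!) = 2641902120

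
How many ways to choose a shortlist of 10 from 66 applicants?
C(66,10) = 66!/(10!×56!) = 210980549208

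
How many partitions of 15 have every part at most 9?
Let r_j(i) = number of partitions of i into parts ≤ j, for i = 0..15. r_1(i) = 1 for all i; r_j(i) = r_{j-1}(i) + r_j(i-j). Rows j = 2..9: ≤2: 1 1 2 2 3 3 4 4 5 5 6 6 7 7 8 8; ≤3: 1 1 2 3 4 5 7 8 10 12 14 16 19 21 24 27; ≤4: 1 1 2 3 5 6 9 11 15 18 23 27 34 39 47 54; ≤5: 1 1 2 3 5 7 10 13 18 23 30 37 47 57 70 84; ≤6: 1 1 2 3 5 7 11 14 20 26 35 44 58 71 90 110; ≤7: 1 1 2 3 5 7 11 15 21 28 38 49 65 82 105 131; ≤8: 1 1 2 3 5 7 11 15 22 29 40 52 70 89 116 146; ≤9: 1 1 2 3 5 7 11 15 22 30 41 54 73 94 123 157. r_9(15) = 157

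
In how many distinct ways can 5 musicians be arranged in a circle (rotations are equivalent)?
Circular: fix one position, arrange the rest. (5-1)! = 24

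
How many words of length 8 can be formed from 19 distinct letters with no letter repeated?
P(19,8) = 19!/(19-8)! = 3047466240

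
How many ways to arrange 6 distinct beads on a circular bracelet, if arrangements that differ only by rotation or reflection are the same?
(6-1)!/2 = 120/2 = 60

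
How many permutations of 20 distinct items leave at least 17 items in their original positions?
Exactly j fixed points: C(20,j)·!(20-j); sum over j ≥ 17 (derangement numbers via !m = (m-1)·(!(m-1) + !(m-2)): !0..!3 = 1, 0, 1, 2). Σ_{j=17}^{20} C(20,j)·!(20-j) = C(20,17)·!3 + C(20,18)·!2 + C(20,19)·!1 + C(20,20)·!0 = 1140·2 + 190·1 + 20·0 + 1·1 = 2471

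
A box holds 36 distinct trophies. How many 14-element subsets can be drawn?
C(36,14) = 36!/(14!×22!) = 3796297200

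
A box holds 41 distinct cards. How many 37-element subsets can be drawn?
C(41,37) = 41!/(37!×4!) = 101270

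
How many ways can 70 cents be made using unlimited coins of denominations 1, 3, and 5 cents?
Coefficient of x^70 in 1/(1-x^1) · 1/(1-x^3) · 1/(1-x^5). Case on j = number of 5-cent coins (j = 0..14); remainder r = 70 - 5j is made from {1,3} in ⌊r/3⌋+1 ways. r = 70, 65, 60, 55, 50, 45, 40, 35, 30, 25, 20, 15, 10, 5, 0 → 24 + 22 + 21 + 19 + 17 + 16 + 14 + 12 + 11 + 9 + 7 + 6 + 4 + 2 + 1 = 185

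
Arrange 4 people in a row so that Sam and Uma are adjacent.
Treat as block: (4-1)! × 2! = 6 × 2 = 12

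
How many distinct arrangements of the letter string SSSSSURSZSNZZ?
13! / (1! × 1! × 1! × 3! × 7!) = 205920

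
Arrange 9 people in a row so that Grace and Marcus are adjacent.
Treat as block: (9-1)! × 2! = 40320 × 2 = 80640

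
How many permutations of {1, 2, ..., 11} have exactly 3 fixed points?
Choose the 3 fixed points C(11,3) = 165, derange the rest: !8 = Σ_{j=0}^{8} (-1)^j·8!/j! = 40320 - 40320 + 20160 - 6720 + 1680 - 336 + 56 - 8 + 1 = 14833. Product = 165 × 14833 = 2447445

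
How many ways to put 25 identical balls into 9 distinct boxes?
C(25+9-1, 9-1) = C(33, 8) = 13884156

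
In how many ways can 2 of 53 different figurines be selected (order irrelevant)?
C(53,2) = 53!/(2!×51!) = 1378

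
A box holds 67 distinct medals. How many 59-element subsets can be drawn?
C(67,59) = 67!/(59!×8!) = 6522361560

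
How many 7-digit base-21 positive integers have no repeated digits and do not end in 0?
Last digit: 20 nonzero choices. First digit: 19 (nonzero, ≠last). Middle 5: P(19,5) = 1395360. Total = 530236800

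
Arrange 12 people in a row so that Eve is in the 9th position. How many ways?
Fix one position: (12-1)! = 39916800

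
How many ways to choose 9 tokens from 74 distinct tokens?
C(74,9) = 74!/(9!×65!) = 110524147514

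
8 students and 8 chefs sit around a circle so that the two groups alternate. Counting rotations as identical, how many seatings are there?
Fix one of the students: (8-1)! ways for the remaining students, × 8! ways for the chefs = 5040 × 40320 = 203212800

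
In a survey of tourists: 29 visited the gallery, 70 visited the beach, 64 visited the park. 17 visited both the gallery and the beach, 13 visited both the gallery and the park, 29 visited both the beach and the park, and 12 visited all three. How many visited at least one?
|A∪B∪C| = 29+70+64-17-13-29+12 = 116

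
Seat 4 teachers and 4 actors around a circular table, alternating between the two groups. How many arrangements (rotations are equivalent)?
Fix one of the teachers: (4-1)! ways for the remaining teachers, × 4! ways for the actors = 6 × 24 = 144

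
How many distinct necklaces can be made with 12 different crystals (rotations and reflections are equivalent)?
(12-1)!/2 = 39916800/2 = 19958400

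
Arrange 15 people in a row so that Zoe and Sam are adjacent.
Treat as block: (15-1)! × 2! = 87178291200 × 2 = 174356582400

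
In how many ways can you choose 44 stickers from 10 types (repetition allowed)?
C(44+10-1, 10-1) = C(53, 9) = 4431613550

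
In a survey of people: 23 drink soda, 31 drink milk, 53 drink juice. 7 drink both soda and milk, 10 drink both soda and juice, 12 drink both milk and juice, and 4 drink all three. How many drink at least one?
|A∪B∪C| = 23+31+53-7-10-12+4 = 82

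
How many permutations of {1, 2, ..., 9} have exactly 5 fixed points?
Choose the 5 fixed points C(9,5) = 126, derange the rest: !4 = Σ_{j=0}^{4} (-1)^j·4!/j! = 24 - 24 + 12 - 4 + 1 = 9. Product = 126 × 9 = 1134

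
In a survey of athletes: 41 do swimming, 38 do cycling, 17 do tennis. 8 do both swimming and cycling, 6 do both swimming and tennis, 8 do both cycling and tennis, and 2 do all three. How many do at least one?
|A∪B∪C| = 41+38+17-8-6-8+2 = 76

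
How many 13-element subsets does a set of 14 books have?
C(14,13) = 14!/(13!×1!) = 14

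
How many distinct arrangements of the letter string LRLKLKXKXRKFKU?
14! / (3! × 2! × 1! × 1! × 5! × 2!) = 30270240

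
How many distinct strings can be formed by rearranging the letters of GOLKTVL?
7! / (1! × 1! × 1! × 1! × 1! × 2!) = 2520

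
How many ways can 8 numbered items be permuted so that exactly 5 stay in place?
Choose the 5 fixed points C(8,5) = 56, derange the rest: !3 = Σ_{j=0}^{3} (-1)^j·3!/j! = 6 - 6 + 3 - 1 = 2. Product = 56 × 2 = 112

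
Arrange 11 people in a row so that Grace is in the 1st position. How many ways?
Fix one position: (11-1)! = 3628800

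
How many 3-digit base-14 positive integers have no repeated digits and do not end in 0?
Last digit: 13 nonzero choices. First digit: 12 (nonzero, ≠last). Middle 1: P(12,1) = 12. Total = 1872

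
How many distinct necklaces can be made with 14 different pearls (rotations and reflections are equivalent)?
(14-1)!/2 = 6227020800/2 = 3113510400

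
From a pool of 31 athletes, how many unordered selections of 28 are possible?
C(31,28) = 31!/(28!×3!) = 4495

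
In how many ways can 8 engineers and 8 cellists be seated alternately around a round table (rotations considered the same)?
Fix one of the engineers: (8-1)! ways for the remaining engineers, × 8! ways for the cellists = 5040 × 40320 = 203212800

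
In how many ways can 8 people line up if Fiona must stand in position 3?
Fix one position: (8-1)! = 5040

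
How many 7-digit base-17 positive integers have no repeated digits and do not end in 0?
Last digit: 16 nonzero choices. First digit: 15 (nonzero, ≠last). Middle 5: P(15,5) = 360360. Total = 86486400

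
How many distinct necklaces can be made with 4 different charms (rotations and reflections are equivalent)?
(4-1)!/2 = 6/2 = 3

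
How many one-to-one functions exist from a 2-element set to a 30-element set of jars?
P(30,2) = 30!/(30-2)! = 870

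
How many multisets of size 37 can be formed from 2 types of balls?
C(37+2-1, 2-1) = C(38, 1) = 38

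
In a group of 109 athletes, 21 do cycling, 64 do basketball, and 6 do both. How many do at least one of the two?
|A∪B| = |A| + |B| - |A∩B| = 21 + 64 - 6 = 79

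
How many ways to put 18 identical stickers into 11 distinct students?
C(18+11-1, 11-1) = C(28, 10) = 13123110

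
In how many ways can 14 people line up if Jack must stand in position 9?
Fix one position: (14-1)! = 6227020800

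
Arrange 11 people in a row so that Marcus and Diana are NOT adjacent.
Total - adjacent = 11! - (11-1)!×2 = 39916800 - 7257600 = 32659200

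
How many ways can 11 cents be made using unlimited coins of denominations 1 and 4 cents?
Coefficient of x^11 in 1/(1-x^1) · 1/(1-x^4). Use j coins of 4 for j = 0..⌊11/4⌋ = 2, the rest in 1s: 2 + 1 = 3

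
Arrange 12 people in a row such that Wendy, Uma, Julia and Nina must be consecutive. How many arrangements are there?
Treat the 4 as one block: (12-4+1)! × 4! = 362880 × 24 = 8709120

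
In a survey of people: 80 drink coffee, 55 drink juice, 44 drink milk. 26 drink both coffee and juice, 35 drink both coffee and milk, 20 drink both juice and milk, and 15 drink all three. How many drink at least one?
|A∪B∪C| = 80+55+44-26-35-20+15 = 113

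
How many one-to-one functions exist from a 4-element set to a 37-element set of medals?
P(37,4) = 37!/(37-4)! = 1585080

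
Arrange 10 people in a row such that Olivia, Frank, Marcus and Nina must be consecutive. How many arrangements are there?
Treat the 4 as one block: (10-4+1)! × 4! = 5040 × 24 = 120960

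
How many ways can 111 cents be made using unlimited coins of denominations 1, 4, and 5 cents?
Coefficient of x^111 in 1/(1-x^1) · 1/(1-x^4) · 1/(1-x^5). Case on j = number of 5-cent coins (j = 0..22); remainder r = 111 - 5j is made from {1,4} in ⌊r/4⌋+1 ways. r = 111, 106, 101, 96, 91, 86, 81, 76, 71, 66, 61, 56, 51, 46, 41, 36, 31, 26, 21, 16, 11, 6, 1 → 28 + 27 + 26 + 25 + 23 + 22 + 21 + 20 + 18 + 17 + 16 + 15 + 13 + 12 + 11 + 10 + 8 + 7 + 6 + 5 + 3 + 2 + 1 = 336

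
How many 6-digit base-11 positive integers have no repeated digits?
First digit: 10 choices (nonzero). Then descending: 10 × 10 × 9 × 8 × 7 × 6 = 302400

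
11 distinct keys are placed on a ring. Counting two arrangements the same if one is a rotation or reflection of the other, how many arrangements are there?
(11-1)!/2 = 3628800/2 = 1814400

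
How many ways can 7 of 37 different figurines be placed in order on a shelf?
P(37,7) = 37!/(37-7)! = 51889178880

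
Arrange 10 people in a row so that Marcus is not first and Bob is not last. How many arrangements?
By inclusion-exclusion: 10! - 2×(10-1)! + (10-2)! = 3628800 - 725760 + 40320 = 2943360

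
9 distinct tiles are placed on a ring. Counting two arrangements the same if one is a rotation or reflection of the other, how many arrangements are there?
(9-1)!/2 = 40320/2 = 20160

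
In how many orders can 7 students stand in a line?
7! = 5040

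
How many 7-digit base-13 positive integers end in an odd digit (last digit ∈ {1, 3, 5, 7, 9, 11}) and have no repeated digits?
Last∈{1,3,5,7,9,11}. Last=0: 0. Last nonzero: 6×11×P(11,5) = 3659040. Total = 3659040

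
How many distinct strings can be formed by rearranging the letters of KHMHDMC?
7! / (1! × 1! × 1! × 2! × 2!) = 1260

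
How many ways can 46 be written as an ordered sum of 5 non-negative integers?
C(46+5-1, 5-1) = C(50, 4) = 230300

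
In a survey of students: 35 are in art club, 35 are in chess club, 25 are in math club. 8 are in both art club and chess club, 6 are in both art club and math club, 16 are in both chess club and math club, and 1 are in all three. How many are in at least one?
|A∪B∪C| = 35+35+25-8-6-16+1 = 66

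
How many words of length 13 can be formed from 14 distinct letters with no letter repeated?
P(14,13) = 14!/(14-13)! = 87178291200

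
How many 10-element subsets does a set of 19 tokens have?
C(19,10) = 19!/(10!×9!) = 92378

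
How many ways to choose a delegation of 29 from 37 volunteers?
C(37,29) = 37!/(29!×8!) = 38608020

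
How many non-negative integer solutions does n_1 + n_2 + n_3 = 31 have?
C(31+3-1, 3-1) = C(33, 2) = 528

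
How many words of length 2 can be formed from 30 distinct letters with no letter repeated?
P(30,2) = 30!/(30-2)! = 870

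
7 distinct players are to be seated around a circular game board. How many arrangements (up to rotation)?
Circular: fix one position, arrange the rest. (7-1)! = 720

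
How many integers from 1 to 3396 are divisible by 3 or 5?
⌊3396/3⌋ + ⌊3396/5⌋ - ⌊3396/15⌋ = 1132 + 679 - 226 = 1585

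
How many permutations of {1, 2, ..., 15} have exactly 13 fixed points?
Choose the 13 fixed points C(15,13) = 105, derange the rest: !2 = Σ_{j=0}^{2} (-1)^j·2!/j! = 2 - 2 + 1 = 1. Product = 105 × 1 = 105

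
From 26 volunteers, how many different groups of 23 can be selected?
C(26,23) = 26!/(23!×3!) = 2600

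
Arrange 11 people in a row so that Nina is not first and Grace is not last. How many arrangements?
By inclusion-exclusion: 11! - 2×(11-1)! + (11-2)! = 39916800 - 7257600 + 362880 = 33022080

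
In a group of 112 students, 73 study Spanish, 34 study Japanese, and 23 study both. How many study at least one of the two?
|A∪B| = |A| + |B| - |A∩B| = 73 + 34 - 23 = 84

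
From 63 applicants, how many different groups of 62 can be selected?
C(63,62) = 63!/(62!×1!) = 63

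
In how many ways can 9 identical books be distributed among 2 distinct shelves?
C(9+2-1, 2-1) = C(10, 1) = 10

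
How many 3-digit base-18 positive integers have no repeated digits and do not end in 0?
Last digit: 17 nonzero choices. First digit: 16 (nonzero, ≠last). Middle 1: P(16,1) = 16. Total = 4352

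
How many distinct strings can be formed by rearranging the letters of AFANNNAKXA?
10! / (1! × 1! × 1! × 3! × 4!) = 25200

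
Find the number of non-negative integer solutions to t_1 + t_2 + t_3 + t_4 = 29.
C(29+4-1, 4-1) = C(32, 3) = 4960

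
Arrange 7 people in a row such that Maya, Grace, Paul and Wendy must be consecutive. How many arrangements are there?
Treat the 4 as one block: (7-4+1)! × 4! = 24 × 24 = 576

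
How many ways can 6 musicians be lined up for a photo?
6! = 720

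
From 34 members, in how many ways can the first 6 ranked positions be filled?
P(34,6) = 34!/(34-6)! = 968330880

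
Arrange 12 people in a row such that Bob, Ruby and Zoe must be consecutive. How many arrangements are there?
Treat the 3 as one block: (12-3+1)! × 3! = 3628800 × 6 = 21772800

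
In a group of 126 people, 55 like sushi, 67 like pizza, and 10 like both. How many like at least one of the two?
|A∪B| = |A| + |B| - |A∩B| = 55 + 67 - 10 = 112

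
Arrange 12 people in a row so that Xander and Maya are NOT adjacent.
Total - adjacent = 12! - (12-1)!×2 = 479001600 - 79833600 = 399168000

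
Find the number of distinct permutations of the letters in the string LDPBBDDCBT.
10! / (3! × 1! × 1! × 3! × 1! × 1!) = 100800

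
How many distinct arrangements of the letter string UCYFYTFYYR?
10! / (1! × 4! × 1! × 1! × 2! × 1!) = 75600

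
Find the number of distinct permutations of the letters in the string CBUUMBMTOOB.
11! / (2! × 2! × 1! × 2! × 1! × 3!) = 831600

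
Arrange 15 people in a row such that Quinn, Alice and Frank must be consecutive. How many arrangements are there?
Treat the 3 as one block: (15-3+1)! × 3! = 6227020800 × 6 = 37362124800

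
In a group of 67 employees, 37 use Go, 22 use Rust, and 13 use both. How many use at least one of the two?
|A∪B| = |A| + |B| - |A∩B| = 37 + 22 - 13 = 46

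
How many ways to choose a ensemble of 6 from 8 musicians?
C(8,6) = 8!/(6!×2!) = 28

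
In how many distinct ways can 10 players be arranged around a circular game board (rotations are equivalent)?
Circular: fix one position, arrange the rest. (10-1)! = 362880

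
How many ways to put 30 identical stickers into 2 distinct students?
C(30+2-1, 2-1) = C(31, 1) = 31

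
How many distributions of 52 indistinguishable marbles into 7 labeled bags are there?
C(52+7-1, 7-1) = C(58, 6) = 40475358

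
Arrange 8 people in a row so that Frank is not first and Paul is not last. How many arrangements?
By inclusion-exclusion: 8! - 2×(8-1)! + (8-2)! = 40320 - 10080 + 720 = 30960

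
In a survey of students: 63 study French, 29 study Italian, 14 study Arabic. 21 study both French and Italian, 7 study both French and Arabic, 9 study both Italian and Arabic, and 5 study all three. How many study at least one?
|A∪B∪C| = 63+29+14-21-7-9+5 = 74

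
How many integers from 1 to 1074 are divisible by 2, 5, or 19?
⌊1074/2⌋+⌊1074/5⌋+⌊1074/19⌋ - ⌊1074/10⌋-⌊1074/38⌋-⌊1074/95⌋ + ⌊1074/190⌋ = 537+214+56 - 107-28-11 + 5 = 666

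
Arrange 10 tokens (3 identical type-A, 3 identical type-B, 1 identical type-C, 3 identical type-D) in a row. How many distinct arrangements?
10! / (3! × 3! × 1! × 3!) = 16800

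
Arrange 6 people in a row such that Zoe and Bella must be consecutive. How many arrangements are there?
Treat the 2 as one block: (6-2+1)! × 2! = 120 × 2 = 240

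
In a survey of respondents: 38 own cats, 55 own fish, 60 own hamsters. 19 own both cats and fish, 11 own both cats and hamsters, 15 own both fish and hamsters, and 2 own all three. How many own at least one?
|A∪B∪C| = 38+55+60-19-11-15+2 = 110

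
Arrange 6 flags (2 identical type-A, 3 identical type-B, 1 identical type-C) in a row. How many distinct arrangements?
6! / (2! × 3! × 1!) = 60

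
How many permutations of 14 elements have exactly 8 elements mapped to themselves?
Choose the 8 fixed points C(14,8) = 3003, derange the rest: !6 = Σ_{j=0}^{6} (-1)^j·6!/j! = 720 - 720 + 360 - 120 + 30 - 6 + 1 = 265. Product = 3003 × 265 = 795795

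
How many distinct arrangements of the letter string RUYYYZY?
7! / (1! × 4! × 1! × 1!) = 210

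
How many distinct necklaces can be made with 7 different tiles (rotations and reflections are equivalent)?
(7-1)!/2 = 720/2 = 360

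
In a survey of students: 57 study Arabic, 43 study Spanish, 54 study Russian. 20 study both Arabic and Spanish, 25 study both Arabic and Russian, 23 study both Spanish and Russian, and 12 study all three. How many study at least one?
|A∪B∪C| = 57+43+54-20-25-23+12 = 98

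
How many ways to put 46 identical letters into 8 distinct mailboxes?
C(46+8-1, 8-1) = C(53, 7) = 154143080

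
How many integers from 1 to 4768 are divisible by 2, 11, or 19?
⌊4768/2⌋+⌊4768/11⌋+⌊4768/19⌋ - ⌊4768/22⌋-⌊4768/38⌋-⌊4768/209⌋ + ⌊4768/418⌋ = 2384+433+250 - 216-125-22 + 11 = 2715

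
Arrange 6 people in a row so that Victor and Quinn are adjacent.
Treat as block: (6-1)! × 2! = 120 × 2 = 240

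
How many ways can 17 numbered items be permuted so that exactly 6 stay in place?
Choose the 6 fixed points C(17,6) = 12376, derange the rest: !11 = Σ_{j=0}^{11} (-1)^j·11!/j! = 39916800 - 39916800 + 19958400 - 6652800 + 1663200 - 332640 + 55440 - 7920 + 990 - 110 + 11 - 1 = 14684570. Product = 12376 × 14684570 = 181736238320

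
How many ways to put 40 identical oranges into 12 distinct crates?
C(40+12-1, 12-1) = C(51, 11) = 47626016970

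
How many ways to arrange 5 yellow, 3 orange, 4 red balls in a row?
12! / (5! × 3! × 4!) = 27720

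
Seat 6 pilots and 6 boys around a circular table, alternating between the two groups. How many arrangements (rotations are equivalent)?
Fix one of the pilots: (6-1)! ways for the remaining pilots, × 6! ways for the boys = 120 × 720 = 86400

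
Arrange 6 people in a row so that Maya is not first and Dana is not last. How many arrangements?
By inclusion-exclusion: 6! - 2×(6-1)! + (6-2)! = 720 - 240 + 24 = 504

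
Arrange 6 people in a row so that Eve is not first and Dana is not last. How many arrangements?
By inclusion-exclusion: 6! - 2×(6-1)! + (6-2)! = 720 - 240 + 24 = 504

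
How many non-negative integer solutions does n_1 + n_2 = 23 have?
C(23+2-1, 2-1) = C(24, 1) = 24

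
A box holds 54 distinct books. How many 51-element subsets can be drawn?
C(54,51) = 54!/(51!×3!) = 24804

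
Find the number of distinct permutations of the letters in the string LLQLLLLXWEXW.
12! / (1! × 2! × 2! × 6! × 1!) = 166320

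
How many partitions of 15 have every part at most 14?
Let r_j(i) = number of partitions of i into parts ≤ j, for i = 0..15. r_1(i) = 1 for all i; r_j(i) = r_{j-1}(i) + r_j(i-j). Rows j = 2..14: ≤2: 1 1 2 2 3 3 4 4 5 5 6 6 7 7 8 8; ≤3: 1 1 2 3 4 5 7 8 10 12 14 16 19 21 24 27; ≤4: 1 1 2 3 5 6 9 11 15 18 23 27 34 39 47 54; ≤5: 1 1 2 3 5 7 10 13 18 23 30 37 47 57 70 84; ≤6: 1 1 2 3 5 7 11 14 20 26 35 44 58 71 90 110; ≤7: 1 1 2 3 5 7 11 15 21 28 38 49 65 82 105 131; ≤8: 1 1 2 3 5 7 11 15 22 29 40 52 70 89 116 146; ≤9: 1 1 2 3 5 7 11 15 22 30 41 54 73 94 123 157; ≤10: 1 1 2 3 5 7 11 15 22 30 42 55 75 97 128 164; ≤11: 1 1 2 3 5 7 11 15 22 30 42 56 76 99 131 169; ≤12: 1 1 2 3 5 7 11 15 22 30 42 56 77 100 133 172; ≤13: 1 1 2 3 5 7 11 15 22 30 42 56 77 101 134 174; ≤14: 1 1 2 3 5 7 11 15 22 30 42 56 77 101 135 175. r_14(15) = 175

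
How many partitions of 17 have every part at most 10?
Let r_j(i) = number of partitions of i into parts ≤ j, for i = 0..17. r_1(i) = 1 for all i; r_j(i) = r_{j-1}(i) + r_j(i-j). Rows j = 2..10: ≤2: 1 1 2 2 3 3 4 4 5 5 6 6 7 7 8 8 9 9; ≤3: 1 1 2 3 4 5 7 8 10 12 14 16 19 21 24 27 30 33; ≤4: 1 1 2 3 5 6 9 11 15 18 23 27 34 39 47 54 64 72; ≤5: 1 1 2 3 5 7 10 13 18 23 30 37 47 57 70 84 101 119; ≤6: 1 1 2 3 5 7 11 14 20 26 35 44 58 71 90 110 136 163; ≤7: 1 1 2 3 5 7 11 15 21 28 38 49 65 82 105 131 164 201; ≤8: 1 1 2 3 5 7 11 15 22 29 40 52 70 89 116 146 186 230; ≤9: 1 1 2 3 5 7 11 15 22 30 41 54 73 94 123 157 201 252; ≤10: 1 1 2 3 5 7 11 15 22 30 42 55 75 97 128 164 212 267. r_10(17) = 267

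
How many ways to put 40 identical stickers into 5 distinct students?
C(40+5-1, 5-1) = C(44, 4) = 135751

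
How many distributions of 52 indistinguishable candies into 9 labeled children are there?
C(52+9-1, 9-1) = C(60, 8) = 2558620845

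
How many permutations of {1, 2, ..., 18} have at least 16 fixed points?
Exactly j fixed points: C(18,j)·!(18-j); sum over j ≥ 16 (derangement numbers via !m = (m-1)·(!(m-1) + !(m-2)): !0..!2 = 1, 0, 1). Σ_{j=16}^{18} C(18,j)·!(18-j) = C(18,16)·!2 + C(18,17)·!1 + C(18,18)·!0 = 153·1 + 18·0 + 1·1 = 154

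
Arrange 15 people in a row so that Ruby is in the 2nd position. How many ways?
Fix one position: (15-1)! = 87178291200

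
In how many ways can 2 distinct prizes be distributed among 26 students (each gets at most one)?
P(26,2) = 26!/(26-2)! = 650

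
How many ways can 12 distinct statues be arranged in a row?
12! = 479001600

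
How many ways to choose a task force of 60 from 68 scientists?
C(68,60) = 68!/(60!×8!) = 7392009768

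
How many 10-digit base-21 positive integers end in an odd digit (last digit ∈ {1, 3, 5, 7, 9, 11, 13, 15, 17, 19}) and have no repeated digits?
Last∈{1,3,5,7,9,11,13,15,17,19}. Last=0: 0. Last nonzero: 10×19×P(19,8) = 579018585600. Total = 579018585600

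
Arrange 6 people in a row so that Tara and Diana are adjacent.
Treat as block: (6-1)! × 2! = 120 × 2 = 240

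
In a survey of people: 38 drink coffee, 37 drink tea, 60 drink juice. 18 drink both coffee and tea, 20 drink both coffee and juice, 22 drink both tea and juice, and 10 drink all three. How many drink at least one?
|A∪B∪C| = 38+37+60-18-20-22+10 = 85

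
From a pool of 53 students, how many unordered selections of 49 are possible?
C(53,49) = 53!/(49!×4!) = 292825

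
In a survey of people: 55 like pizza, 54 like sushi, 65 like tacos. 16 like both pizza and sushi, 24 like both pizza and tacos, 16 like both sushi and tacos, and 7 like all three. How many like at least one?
|A∪B∪C| = 55+54+65-16-24-16+7 = 125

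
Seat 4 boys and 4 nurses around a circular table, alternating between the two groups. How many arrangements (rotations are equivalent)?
Fix one of the boys: (4-1)! ways for the remaining boys, × 4! ways for the nurses = 6 × 24 = 144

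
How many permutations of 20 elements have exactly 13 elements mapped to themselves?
Choose the 13 fixed points C(20,13) = 77520, derange the rest: !7 = Σ_{j=0}^{7} (-1)^j·7!/j! = 5040 - 5040 + 2520 - 840 + 210 - 42 + 7 - 1 = 1854. Product = 77520 × 1854 = 143722080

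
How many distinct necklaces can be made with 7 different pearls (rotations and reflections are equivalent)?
(7-1)!/2 = 720/2 = 360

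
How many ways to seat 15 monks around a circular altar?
Circular: fix one position, arrange the rest. (15-1)! = 87178291200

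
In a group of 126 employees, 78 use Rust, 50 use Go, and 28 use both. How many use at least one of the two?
|A∪B| = |A| + |B| - |A∩B| = 78 + 50 - 28 = 100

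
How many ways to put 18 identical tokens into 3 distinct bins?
C(18+3-1, 3-1) = C(20, 2) = 190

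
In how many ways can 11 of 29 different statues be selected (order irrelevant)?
C(29,11) = 29!/(11!×18!) = 34597290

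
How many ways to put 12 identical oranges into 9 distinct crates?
C(12+9-1, 9-1) = C(20, 8) = 125970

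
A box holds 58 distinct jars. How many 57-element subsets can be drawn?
C(58,57) = 58!/(57!×1!) = 58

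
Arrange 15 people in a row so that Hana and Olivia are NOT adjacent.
Total - adjacent = 15! - (15-1)!×2 = 1307674368000 - 174356582400 = 1133317785600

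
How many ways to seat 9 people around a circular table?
Circular: fix one position, arrange the rest. (9-1)! = 40320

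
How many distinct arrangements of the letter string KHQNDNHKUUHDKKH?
15! / (2! × 4! × 2! × 2! × 4! × 1!) = 283783500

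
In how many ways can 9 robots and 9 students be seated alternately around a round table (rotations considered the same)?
Fix one of the robots: (9-1)! ways for the remaining robots, × 9! ways for the students = 40320 × 362880 = 14631321600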